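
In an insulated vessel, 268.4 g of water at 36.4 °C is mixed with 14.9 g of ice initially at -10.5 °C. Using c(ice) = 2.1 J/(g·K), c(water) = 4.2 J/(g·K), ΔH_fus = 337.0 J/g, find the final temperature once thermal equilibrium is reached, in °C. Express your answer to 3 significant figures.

T_f = 30.0 °C

Heat to bring ice to 0 °C and melt it: q₁ = 14.9×2.1×10.5 + 14.9×337.0 = 5349.8 J
Heat the water can supply cooling to 0 °C: 268.4×4.2×36.4 = 41033.0 J > q₁, so all ice melts.
Energy balance: 268.4×4.2×(36.4 − T) = 5349.8 + 14.9×4.2×(T − 0)
1127.28(36.4 − T) = 5349.8 + 62.58 T
41033.0 − 5349.8 = 1189.86 T
T = 35683.2 / 1189.86 = 29.99 °C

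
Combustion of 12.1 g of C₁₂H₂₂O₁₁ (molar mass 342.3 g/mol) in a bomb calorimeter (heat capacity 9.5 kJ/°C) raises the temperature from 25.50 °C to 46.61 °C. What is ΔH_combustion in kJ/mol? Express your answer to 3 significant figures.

ΔT = 46.61 − 25.50 = 21.11 °C
q_cal = C_cal × ΔT = 9.5 × 21.11 = 200.545 kJ
n = 12.1 / 342.3 = 0.03535 mol
q_rxn = −q_cal = -200.545 kJ
ΔH = -200.545 / 0.03535 = -5673 kJ/mol

ΔH = -5670 kJ/mol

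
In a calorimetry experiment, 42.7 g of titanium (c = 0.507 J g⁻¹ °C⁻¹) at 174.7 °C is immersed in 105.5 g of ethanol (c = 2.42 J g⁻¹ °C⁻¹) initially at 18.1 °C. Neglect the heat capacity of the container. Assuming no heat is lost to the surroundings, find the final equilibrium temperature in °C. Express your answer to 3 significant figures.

Heat lost by titanium = heat gained by ethanol.
(42.7)(0.507)(174.7 − T) = (105.5)(2.42)(T − 18.1)
21.6489 (174.7 − T) = 255.31 (T − 18.1)
3782.1 − 21.6489 T = 255.31 T − 4621.1
8403.2 = 276.9589 T
T = 30.34 °C

T_f = 30.3 °C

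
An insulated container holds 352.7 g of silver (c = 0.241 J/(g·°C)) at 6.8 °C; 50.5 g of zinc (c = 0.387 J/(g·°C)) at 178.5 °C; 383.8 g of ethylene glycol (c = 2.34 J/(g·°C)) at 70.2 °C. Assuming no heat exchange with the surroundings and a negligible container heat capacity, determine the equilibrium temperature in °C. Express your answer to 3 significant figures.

Σ mᵢcᵢ(T − Tᵢ) = 0  ⇒  T = Σ mᵢcᵢTᵢ / Σ mᵢcᵢ
Σ mᵢcᵢ = 352.7×0.241 + 50.5×0.387 + 383.8×2.34 = 1002.6362
Σ mᵢcᵢTᵢ = 85.0007×6.8 + 19.5435×178.5 + 898.092×70.2 = 67113
T = 67113 / 1002.6362 = 66.94 °C

T_f = 66.9 °C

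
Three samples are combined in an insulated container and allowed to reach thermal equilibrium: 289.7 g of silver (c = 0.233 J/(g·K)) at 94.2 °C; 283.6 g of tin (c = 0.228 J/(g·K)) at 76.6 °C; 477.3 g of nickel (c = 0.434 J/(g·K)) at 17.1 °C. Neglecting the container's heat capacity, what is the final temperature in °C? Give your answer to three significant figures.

T_f = 43.8 °C

Σ mᵢcᵢ(T − Tᵢ) = 0  ⇒  T = Σ mᵢcᵢTᵢ / Σ mᵢcᵢ
Σ mᵢcᵢ = 289.7×0.233 + 283.6×0.228 + 477.3×0.434 = 339.3091
Σ mᵢcᵢTᵢ = 67.5001×94.2 + 64.6608×76.6 + 207.1482×17.1 = 14854
T = 14854 / 339.3091 = 43.78 °C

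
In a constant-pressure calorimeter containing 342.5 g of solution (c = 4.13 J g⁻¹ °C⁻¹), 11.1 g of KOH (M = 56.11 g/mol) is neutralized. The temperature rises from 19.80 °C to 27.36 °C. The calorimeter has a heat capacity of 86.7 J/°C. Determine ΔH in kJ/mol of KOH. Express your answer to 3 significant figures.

ΔH = -57.4 kJ/mol

|ΔT| = |27.36 − 19.80| = 7.56 °C
|q_surr| = (342.5 × 4.13 + 86.7) × 7.56 = 1501.225 × 7.56 = 11350 J
n(KOH) = 11.1 / 56.11 = 0.1978 mol
Temperature rose, so q_rxn = −|q_surr| = -11.35 kJ
ΔH = q_rxn / n = -57.38 kJ/mol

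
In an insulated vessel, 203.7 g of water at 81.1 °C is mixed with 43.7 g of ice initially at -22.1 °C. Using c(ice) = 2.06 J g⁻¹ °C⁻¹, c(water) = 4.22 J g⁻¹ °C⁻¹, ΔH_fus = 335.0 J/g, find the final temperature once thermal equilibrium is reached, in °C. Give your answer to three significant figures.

T_f = 50.8 °C

Heat to bring ice to 0 °C and melt it: q₁ = 43.7×2.06×22.1 + 43.7×335.0 = 16629 J
Heat the water can supply cooling to 0 °C: 203.7×4.22×81.1 = 69714.7 J > q₁, so all ice melts.
Energy balance: 203.7×4.22×(81.1 − T) = 16629 + 43.7×4.22×(T − 0)
859.614(81.1 − T) = 16629 + 184.414 T
69714.7 − 16629 = 1044.028 T
T = 53085.7 / 1044.028 = 50.847 °C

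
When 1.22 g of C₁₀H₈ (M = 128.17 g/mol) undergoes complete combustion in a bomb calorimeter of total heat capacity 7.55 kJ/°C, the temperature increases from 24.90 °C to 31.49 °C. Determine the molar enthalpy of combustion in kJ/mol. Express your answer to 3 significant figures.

ΔT = 31.49 − 24.90 = 6.59 °C
q_cal = C_cal × ΔT = 7.55 × 6.59 = 49.7545 kJ
n = 1.22 / 128.17 = 0.009519 mol
q_rxn = −q_cal = -49.7545 kJ
ΔH = -49.7545 / 0.009519 = -5227 kJ/mol

ΔH = -5230 kJ/mol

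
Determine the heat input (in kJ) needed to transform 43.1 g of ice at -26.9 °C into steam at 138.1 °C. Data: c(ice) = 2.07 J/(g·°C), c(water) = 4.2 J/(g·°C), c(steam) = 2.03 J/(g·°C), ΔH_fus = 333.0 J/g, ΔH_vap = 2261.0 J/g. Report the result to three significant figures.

q1 (heat ice -26.9→0.0 °C): 43.1 × 2.07 × 26.9 = 2400 J
q2 (melt at 0 °C): 43.1 × 333.0 = 14352 J
q3 (heat water 0.0→100.0 °C): 43.1 × 4.2 × 100.0 = 18102 J
q4 (vaporize at 100 °C): 43.1 × 2261.0 = 97449 J
q5 (heat steam 100.0→138.1 °C): 43.1 × 2.03 × 38.1 = 3333 J
Total: 2400 + 14352 + 18102 + 97449 + 3333 = 135636 J = 136 kJ

q = 136 kJ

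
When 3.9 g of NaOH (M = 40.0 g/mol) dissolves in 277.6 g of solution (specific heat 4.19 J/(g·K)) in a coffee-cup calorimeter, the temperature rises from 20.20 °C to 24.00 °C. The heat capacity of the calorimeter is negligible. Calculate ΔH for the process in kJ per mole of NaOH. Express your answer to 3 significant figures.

|ΔT| = |24.00 − 20.20| = 3.80 °C
|q_surr| = (277.6 × 4.19) × 3.80 = 1163.144 × 3.80 = 4420 J
n(NaOH) = 3.9 / 40.0 = 0.09750 mol
Temperature rose, so q_rxn = −|q_surr| = -4.420 kJ
ΔH = q_rxn / n = -45.33 kJ/mol

ΔH = -45.3 kJ/mol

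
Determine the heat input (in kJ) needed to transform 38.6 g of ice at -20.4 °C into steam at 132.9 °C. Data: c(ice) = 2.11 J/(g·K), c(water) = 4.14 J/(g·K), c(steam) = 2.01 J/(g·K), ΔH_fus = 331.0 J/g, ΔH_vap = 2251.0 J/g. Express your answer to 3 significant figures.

q = 120 kJ

q1 (heat ice -20.4→0.0 °C): 38.6 × 2.11 × 20.4 = 1661 J
q2 (melt at 0 °C): 38.6 × 331.0 = 12777 J
q3 (heat water 0.0→100.0 °C): 38.6 × 4.14 × 100.0 = 15980 J
q4 (vaporize at 100 °C): 38.6 × 2251.0 = 86889 J
q5 (heat steam 100.0→132.9 °C): 38.6 × 2.01 × 32.9 = 2553 J
Total: 1661 + 12777 + 15980 + 86889 + 2553 = 119860 J = 120 kJ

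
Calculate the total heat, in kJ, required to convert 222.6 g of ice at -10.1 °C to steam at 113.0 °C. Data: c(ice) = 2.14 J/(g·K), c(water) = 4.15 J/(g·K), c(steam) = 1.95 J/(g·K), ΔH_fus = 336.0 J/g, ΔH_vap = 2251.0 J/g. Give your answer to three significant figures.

q = 679 kJ

q1 (heat ice -10.1→0.0 °C): 222.6 × 2.14 × 10.1 = 4811 J
q2 (melt at 0 °C): 222.6 × 336.0 = 74794 J
q3 (heat water 0.0→100.0 °C): 222.6 × 4.15 × 100.0 = 92379 J
q4 (vaporize at 100 °C): 222.6 × 2251.0 = 501073 J
q5 (heat steam 100.0→113.0 °C): 222.6 × 1.95 × 13.0 = 5643 J
Total: 4811 + 74794 + 92379 + 501073 + 5643 = 678700 J = 679 kJ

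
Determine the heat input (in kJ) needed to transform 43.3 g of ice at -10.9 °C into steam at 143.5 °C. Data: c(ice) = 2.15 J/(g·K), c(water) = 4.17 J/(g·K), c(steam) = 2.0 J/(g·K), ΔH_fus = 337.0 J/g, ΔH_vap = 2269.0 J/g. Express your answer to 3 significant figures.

q1 (heat ice -10.9→0.0 °C): 43.3 × 2.15 × 10.9 = 1015 J
q2 (melt at 0 °C): 43.3 × 337.0 = 14592 J
q3 (heat water 0.0→100.0 °C): 43.3 × 4.17 × 100.0 = 18056 J
q4 (vaporize at 100 °C): 43.3 × 2269.0 = 98248 J
q5 (heat steam 100.0→143.5 °C): 43.3 × 2.0 × 43.5 = 3767 J
Total: 1015 + 14592 + 18056 + 98248 + 3767 = 135678 J = 136 kJ

q = 136 kJ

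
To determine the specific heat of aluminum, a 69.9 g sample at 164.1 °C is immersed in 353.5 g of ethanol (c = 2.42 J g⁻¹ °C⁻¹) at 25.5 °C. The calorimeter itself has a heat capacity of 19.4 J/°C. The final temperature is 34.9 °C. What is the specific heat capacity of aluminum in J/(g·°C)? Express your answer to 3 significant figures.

c = 0.911 J/(g·°C)

q_gained = (353.5 × 2.42 + 19.4) × (34.9 − 25.5) = 8224 J
q_lost = 69.9 × c × (164.1 − 34.9) = 9031.08 c
Set equal: c = 8224 / 9031.08 = 0.911 J/(g·°C)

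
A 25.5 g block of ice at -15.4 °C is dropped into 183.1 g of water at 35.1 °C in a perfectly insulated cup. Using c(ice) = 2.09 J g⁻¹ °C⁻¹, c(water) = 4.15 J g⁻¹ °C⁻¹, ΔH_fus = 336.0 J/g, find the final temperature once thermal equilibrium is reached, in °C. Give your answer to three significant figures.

Heat to bring ice to 0 °C and melt it: q₁ = 25.5×2.09×15.4 + 25.5×336.0 = 9388.7 J
Heat the water can supply cooling to 0 °C: 183.1×4.15×35.1 = 26671.3 J > q₁, so all ice melts.
Energy balance: 183.1×4.15×(35.1 − T) = 9388.7 + 25.5×4.15×(T − 0)
759.865(35.1 − T) = 9388.7 + 105.825 T
26671.3 − 9388.7 = 865.690 T
T = 17282.6 / 865.690 = 19.96 °C

T_f = 20.0 °C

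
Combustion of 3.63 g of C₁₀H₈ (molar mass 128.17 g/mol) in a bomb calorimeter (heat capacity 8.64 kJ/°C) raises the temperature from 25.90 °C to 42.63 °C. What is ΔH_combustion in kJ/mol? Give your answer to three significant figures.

ΔH = -5100 kJ/mol

ΔT = 42.63 − 25.90 = 16.73 °C
q_cal = C_cal × ΔT = 8.64 × 16.73 = 144.5472 kJ
n = 3.63 / 128.17 = 0.02832 mol
q_rxn = −q_cal = -144.5472 kJ
ΔH = -144.5472 / 0.02832 = -5104 kJ/mol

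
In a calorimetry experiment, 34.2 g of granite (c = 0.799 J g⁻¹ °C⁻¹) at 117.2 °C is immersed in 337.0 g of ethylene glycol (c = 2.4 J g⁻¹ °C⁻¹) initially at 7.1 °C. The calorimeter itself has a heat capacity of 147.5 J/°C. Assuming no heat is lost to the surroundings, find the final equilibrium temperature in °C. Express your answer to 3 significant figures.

T_f = 10.2 °C

Heat lost by granite = heat gained by ethylene glycol + calorimeter.
(34.2)(0.799)(117.2 − T) = [(337.0)(2.4) + 147.5](T − 7.1)
27.3258 (117.2 − T) = 956.3 (T − 7.1)
3202.6 − 27.3258 T = 956.3 T − 6789.7
9992.3 = 983.6258 T
T = 10.16 °C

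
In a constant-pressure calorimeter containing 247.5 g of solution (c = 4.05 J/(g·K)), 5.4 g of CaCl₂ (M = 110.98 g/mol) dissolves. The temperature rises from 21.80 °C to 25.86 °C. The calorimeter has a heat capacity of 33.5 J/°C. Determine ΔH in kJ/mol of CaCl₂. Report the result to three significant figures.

|ΔT| = |25.86 − 21.80| = 4.06 °C
|q_surr| = (247.5 × 4.05 + 33.5) × 4.06 = 1035.875 × 4.06 = 4206 J
n(CaCl₂) = 5.4 / 110.98 = 0.04866 mol
Temperature rose, so q_rxn = −|q_surr| = -4.206 kJ
ΔH = q_rxn / n = -86.44 kJ/mol

ΔH = -86.4 kJ/mol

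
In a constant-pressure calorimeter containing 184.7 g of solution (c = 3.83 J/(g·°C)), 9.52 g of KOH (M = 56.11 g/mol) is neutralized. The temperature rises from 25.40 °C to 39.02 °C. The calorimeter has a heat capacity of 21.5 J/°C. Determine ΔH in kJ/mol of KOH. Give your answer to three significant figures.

|ΔT| = |39.02 − 25.40| = 13.62 °C
|q_surr| = (184.7 × 3.83 + 21.5) × 13.62 = 728.901 × 13.62 = 9928 J
n(KOH) = 9.52 / 56.11 = 0.1697 mol
Temperature rose, so q_rxn = −|q_surr| = -9.928 kJ
ΔH = q_rxn / n = -58.50 kJ/mol

ΔH = -58.5 kJ/mol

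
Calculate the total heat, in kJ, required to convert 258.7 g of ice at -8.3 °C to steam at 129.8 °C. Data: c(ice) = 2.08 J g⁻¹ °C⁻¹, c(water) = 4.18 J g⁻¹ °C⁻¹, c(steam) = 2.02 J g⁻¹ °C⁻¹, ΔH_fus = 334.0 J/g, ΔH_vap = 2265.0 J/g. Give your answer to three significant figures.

q = 801 kJ

q1 (heat ice -8.3→0.0 °C): 258.7 × 2.08 × 8.3 = 4466 J
q2 (melt at 0 °C): 258.7 × 334.0 = 86406 J
q3 (heat water 0.0→100.0 °C): 258.7 × 4.18 × 100.0 = 108137 J
q4 (vaporize at 100 °C): 258.7 × 2265.0 = 585956 J
q5 (heat steam 100.0→129.8 °C): 258.7 × 2.02 × 29.8 = 15573 J
Total: 4466 + 86406 + 108137 + 585956 + 15573 = 800538 J = 801 kJ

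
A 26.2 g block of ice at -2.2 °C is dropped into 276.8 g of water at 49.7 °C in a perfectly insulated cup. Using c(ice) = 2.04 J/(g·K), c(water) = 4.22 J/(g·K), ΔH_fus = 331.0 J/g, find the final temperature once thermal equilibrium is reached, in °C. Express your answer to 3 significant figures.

Heat to bring ice to 0 °C and melt it: q₁ = 26.2×2.04×2.2 + 26.2×331.0 = 8789.8 J
Heat the water can supply cooling to 0 °C: 276.8×4.22×49.7 = 58054.4 J > q₁, so all ice melts.
Energy balance: 276.8×4.22×(49.7 − T) = 8789.8 + 26.2×4.22×(T − 0)
1168.096(49.7 − T) = 8789.8 + 110.564 T
58054.4 − 8789.8 = 1278.660 T
T = 49264.6 / 1278.660 = 38.53 °C

T_f = 38.5 °C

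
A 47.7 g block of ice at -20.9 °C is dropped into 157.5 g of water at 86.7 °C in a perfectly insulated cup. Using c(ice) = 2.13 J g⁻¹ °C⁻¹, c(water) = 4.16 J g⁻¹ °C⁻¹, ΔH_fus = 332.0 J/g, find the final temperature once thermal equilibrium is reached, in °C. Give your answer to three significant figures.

Heat to bring ice to 0 °C and melt it: q₁ = 47.7×2.13×20.9 + 47.7×332.0 = 17960 J
Heat the water can supply cooling to 0 °C: 157.5×4.16×86.7 = 56805.8 J > q₁, so all ice melts.
Energy balance: 157.5×4.16×(86.7 − T) = 17960 + 47.7×4.16×(T − 0)
655.2(86.7 − T) = 17960 + 198.432 T
56805.8 − 17960 = 853.632 T
T = 38845.8 / 853.632 = 45.51 °C

T_f = 45.5 °C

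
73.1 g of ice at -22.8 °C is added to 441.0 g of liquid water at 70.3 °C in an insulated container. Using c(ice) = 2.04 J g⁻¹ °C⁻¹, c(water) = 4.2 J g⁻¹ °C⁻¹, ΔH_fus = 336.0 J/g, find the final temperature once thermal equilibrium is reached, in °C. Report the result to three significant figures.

Heat to bring ice to 0 °C and melt it: q₁ = 73.1×2.04×22.8 + 73.1×336.0 = 27962 J
Heat the water can supply cooling to 0 °C: 441.0×4.2×70.3 = 130210 J > q₁, so all ice melts.
Energy balance: 441.0×4.2×(70.3 − T) = 27962 + 73.1×4.2×(T − 0)
1852.2(70.3 − T) = 27962 + 307.02 T
130210 − 27962 = 2159.22 T
T = 102248 / 2159.22 = 47.35 °C

T_f = 47.4 °C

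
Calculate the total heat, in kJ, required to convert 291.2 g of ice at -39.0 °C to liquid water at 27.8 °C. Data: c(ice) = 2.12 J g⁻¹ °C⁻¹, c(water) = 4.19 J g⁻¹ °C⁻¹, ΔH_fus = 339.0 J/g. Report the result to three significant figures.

q = 157 kJ

q1 (heat ice -39.0→0.0 °C): 291.2 × 2.12 × 39.0 = 24076 J
q2 (melt at 0 °C): 291.2 × 339.0 = 98717 J
q3 (heat water 0.0→27.8 °C): 291.2 × 4.19 × 27.8 = 33920 J
Total: 24076 + 98717 + 33920 = 156713 J = 157 kJ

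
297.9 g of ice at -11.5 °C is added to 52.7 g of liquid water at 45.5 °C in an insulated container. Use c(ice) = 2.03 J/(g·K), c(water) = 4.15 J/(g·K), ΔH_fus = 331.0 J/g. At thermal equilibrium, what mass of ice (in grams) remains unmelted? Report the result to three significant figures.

Heat to warm all ice to 0 °C: 297.9×2.03×11.5 = 6954.5 J
Heat released by water cooling to 0 °C: 52.7×4.15×45.5 = 9951.1 J
9951.1 J < 6954.5 + 297.9×331.0 = 105559.4 J, so not all ice melts; final T = 0 °C.
Heat left for melting: 9951.1 − 6954.5 = 2996.6 J
Mass melted = 2996.6 / 331.0 = 9.053 g
Ice remaining = 297.9 − 9.053 = 288.847 g

m_ice remaining = 289 g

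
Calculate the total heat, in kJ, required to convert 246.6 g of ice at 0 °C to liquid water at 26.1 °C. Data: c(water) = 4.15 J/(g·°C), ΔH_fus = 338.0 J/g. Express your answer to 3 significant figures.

q1 (melt at 0 °C): 246.6 × 338.0 = 83351 J
q2 (heat water 0.0→26.1 °C): 246.6 × 4.15 × 26.1 = 26710 J
Total: 83351 + 26710 = 110061 J = 110 kJ

q = 110 kJ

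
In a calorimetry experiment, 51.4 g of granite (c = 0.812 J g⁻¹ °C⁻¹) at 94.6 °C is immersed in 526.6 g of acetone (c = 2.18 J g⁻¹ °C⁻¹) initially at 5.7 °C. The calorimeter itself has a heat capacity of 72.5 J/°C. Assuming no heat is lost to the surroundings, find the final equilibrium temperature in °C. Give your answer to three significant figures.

Heat lost by granite = heat gained by acetone + calorimeter.
(51.4)(0.812)(94.6 − T) = [(526.6)(2.18) + 72.5](T − 5.7)
41.7368 (94.6 − T) = 1220.488 (T − 5.7)
3948.3 − 41.7368 T = 1220.488 T − 6956.8
10905.1 = 1262.2248 T
T = 8.640 °C

T_f = 8.64 °C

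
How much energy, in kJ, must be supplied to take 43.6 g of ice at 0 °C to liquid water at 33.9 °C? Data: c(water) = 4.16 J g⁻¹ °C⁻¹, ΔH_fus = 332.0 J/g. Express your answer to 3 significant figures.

q = 20.6 kJ

q1 (melt at 0 °C): 43.6 × 332.0 = 14475 J
q2 (heat water 0.0→33.9 °C): 43.6 × 4.16 × 33.9 = 6149 J
Total: 14475 + 6149 = 20624 J = 20.6 kJ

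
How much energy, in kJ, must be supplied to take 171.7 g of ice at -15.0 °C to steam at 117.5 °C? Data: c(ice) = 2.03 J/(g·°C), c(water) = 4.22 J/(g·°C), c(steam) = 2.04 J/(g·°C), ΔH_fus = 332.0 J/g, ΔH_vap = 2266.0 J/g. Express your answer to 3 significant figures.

q = 530 kJ

q1 (heat ice -15.0→0.0 °C): 171.7 × 2.03 × 15.0 = 5228 J
q2 (melt at 0 °C): 171.7 × 332.0 = 57004 J
q3 (heat water 0.0→100.0 °C): 171.7 × 4.22 × 100.0 = 72457 J
q4 (vaporize at 100 °C): 171.7 × 2266.0 = 389072 J
q5 (heat steam 100.0→117.5 °C): 171.7 × 2.04 × 17.5 = 6130 J
Total: 5228 + 57004 + 72457 + 389072 + 6130 = 529891 J = 530 kJ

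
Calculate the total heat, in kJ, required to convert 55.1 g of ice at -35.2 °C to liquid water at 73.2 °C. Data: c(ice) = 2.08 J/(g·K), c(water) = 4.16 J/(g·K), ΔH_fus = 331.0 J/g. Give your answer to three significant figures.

q = 39.1 kJ

q1 (heat ice -35.2→0.0 °C): 55.1 × 2.08 × 35.2 = 4034 J
q2 (melt at 0 °C): 55.1 × 331.0 = 18238 J
q3 (heat water 0.0→73.2 °C): 55.1 × 4.16 × 73.2 = 16779 J
Total: 4034 + 18238 + 16779 = 39051 J = 39.1 kJ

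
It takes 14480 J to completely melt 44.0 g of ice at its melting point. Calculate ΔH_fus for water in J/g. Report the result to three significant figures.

ΔH_fus = 329 J/g

ΔH_fus = q / m = 14480 / 44.0 = 329 J/g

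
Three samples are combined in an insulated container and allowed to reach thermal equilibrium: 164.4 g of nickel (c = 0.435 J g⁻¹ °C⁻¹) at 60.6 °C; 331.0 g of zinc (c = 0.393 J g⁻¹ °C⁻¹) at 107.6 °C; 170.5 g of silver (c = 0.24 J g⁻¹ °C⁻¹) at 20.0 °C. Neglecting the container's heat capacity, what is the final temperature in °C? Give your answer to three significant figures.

Σ mᵢcᵢ(T − Tᵢ) = 0  ⇒  T = Σ mᵢcᵢTᵢ / Σ mᵢcᵢ
Σ mᵢcᵢ = 164.4×0.435 + 331.0×0.393 + 170.5×0.24 = 242.517
Σ mᵢcᵢTᵢ = 71.514×60.6 + 130.083×107.6 + 40.92×20.0 = 19149
T = 19149 / 242.517 = 78.96 °C

T_f = 79.0 °C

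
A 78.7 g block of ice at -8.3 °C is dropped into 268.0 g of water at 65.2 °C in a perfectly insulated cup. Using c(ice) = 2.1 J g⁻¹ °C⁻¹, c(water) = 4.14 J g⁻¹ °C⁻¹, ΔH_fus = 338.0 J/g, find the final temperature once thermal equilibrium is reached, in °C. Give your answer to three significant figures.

Heat to bring ice to 0 °C and melt it: q₁ = 78.7×2.1×8.3 + 78.7×338.0 = 27972 J
Heat the water can supply cooling to 0 °C: 268.0×4.14×65.2 = 72340.7 J > q₁, so all ice melts.
Energy balance: 268.0×4.14×(65.2 − T) = 27972 + 78.7×4.14×(T − 0)
1109.52(65.2 − T) = 27972 + 325.818 T
72340.7 − 27972 = 1435.338 T
T = 44368.7 / 1435.338 = 30.91 °C

T_f = 30.9 °C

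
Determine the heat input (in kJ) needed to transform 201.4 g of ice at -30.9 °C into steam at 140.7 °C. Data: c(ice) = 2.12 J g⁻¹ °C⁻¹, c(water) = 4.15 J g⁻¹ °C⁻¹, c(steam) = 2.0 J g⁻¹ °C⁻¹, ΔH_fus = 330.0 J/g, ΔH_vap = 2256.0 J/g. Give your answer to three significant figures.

q1 (heat ice -30.9→0.0 °C): 201.4 × 2.12 × 30.9 = 13193 J
q2 (melt at 0 °C): 201.4 × 330.0 = 66462 J
q3 (heat water 0.0→100.0 °C): 201.4 × 4.15 × 100.0 = 83581 J
q4 (vaporize at 100 °C): 201.4 × 2256.0 = 454358 J
q5 (heat steam 100.0→140.7 °C): 201.4 × 2.0 × 40.7 = 16394 J
Total: 13193 + 66462 + 83581 + 454358 + 16394 = 633988 J = 634 kJ

q = 634 kJ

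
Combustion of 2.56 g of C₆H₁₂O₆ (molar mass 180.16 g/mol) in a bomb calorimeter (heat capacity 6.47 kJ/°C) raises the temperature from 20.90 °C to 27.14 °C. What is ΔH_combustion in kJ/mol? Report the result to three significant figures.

ΔH = -2840 kJ/mol

ΔT = 27.14 − 20.90 = 6.24 °C
q_cal = C_cal × ΔT = 6.47 × 6.24 = 40.3728 kJ
n = 2.56 / 180.16 = 0.01421 mol
q_rxn = −q_cal = -40.3728 kJ
ΔH = -40.3728 / 0.01421 = -2841 kJ/mol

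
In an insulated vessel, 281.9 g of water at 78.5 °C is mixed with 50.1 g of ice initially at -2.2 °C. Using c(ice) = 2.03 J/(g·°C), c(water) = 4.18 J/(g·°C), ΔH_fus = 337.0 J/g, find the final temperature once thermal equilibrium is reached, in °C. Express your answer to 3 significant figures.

Heat to bring ice to 0 °C and melt it: q₁ = 50.1×2.03×2.2 + 50.1×337.0 = 17107 J
Heat the water can supply cooling to 0 °C: 281.9×4.18×78.5 = 92499.8 J > q₁, so all ice melts.
Energy balance: 281.9×4.18×(78.5 − T) = 17107 + 50.1×4.18×(T − 0)
1178.342(78.5 − T) = 17107 + 209.418 T
92499.8 − 17107 = 1387.760 T
T = 75392.8 / 1387.760 = 54.33 °C

T_f = 54.3 °C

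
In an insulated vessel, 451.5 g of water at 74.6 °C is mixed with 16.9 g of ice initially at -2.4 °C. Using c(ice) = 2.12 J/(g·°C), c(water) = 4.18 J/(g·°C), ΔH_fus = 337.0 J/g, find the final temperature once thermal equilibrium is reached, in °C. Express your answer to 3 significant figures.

Heat to bring ice to 0 °C and melt it: q₁ = 16.9×2.12×2.4 + 16.9×337.0 = 5781.3 J
Heat the water can supply cooling to 0 °C: 451.5×4.18×74.6 = 140790 J > q₁, so all ice melts.
Energy balance: 451.5×4.18×(74.6 − T) = 5781.3 + 16.9×4.18×(T − 0)
1887.27(74.6 − T) = 5781.3 + 70.642 T
140790 − 5781.3 = 1957.912 T
T = 135008.7 / 1957.912 = 68.96 °C

T_f = 69.0 °C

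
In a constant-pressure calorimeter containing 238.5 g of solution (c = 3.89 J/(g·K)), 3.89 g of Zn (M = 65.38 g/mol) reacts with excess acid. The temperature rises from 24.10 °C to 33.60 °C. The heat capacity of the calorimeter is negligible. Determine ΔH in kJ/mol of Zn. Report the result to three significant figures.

|ΔT| = |33.60 − 24.10| = 9.50 °C
|q_surr| = (238.5 × 3.89) × 9.50 = 927.765 × 9.50 = 8814 J
n(Zn) = 3.89 / 65.38 = 0.05950 mol
Temperature rose, so q_rxn = −|q_surr| = -8.814 kJ
ΔH = q_rxn / n = -148.1 kJ/mol

ΔH = -148 kJ/mol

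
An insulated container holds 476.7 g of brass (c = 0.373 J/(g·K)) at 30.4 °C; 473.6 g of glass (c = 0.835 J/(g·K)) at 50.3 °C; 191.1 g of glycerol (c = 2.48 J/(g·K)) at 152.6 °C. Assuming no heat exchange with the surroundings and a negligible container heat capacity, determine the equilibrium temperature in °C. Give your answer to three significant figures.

T_f = 93.2 °C

Σ mᵢcᵢ(T − Tᵢ) = 0  ⇒  T = Σ mᵢcᵢTᵢ / Σ mᵢcᵢ
Σ mᵢcᵢ = 476.7×0.373 + 473.6×0.835 + 191.1×2.48 = 1047.1931
Σ mᵢcᵢTᵢ = 177.8091×30.4 + 395.456×50.3 + 473.928×152.6 = 97618
T = 97618 / 1047.1931 = 93.22 °C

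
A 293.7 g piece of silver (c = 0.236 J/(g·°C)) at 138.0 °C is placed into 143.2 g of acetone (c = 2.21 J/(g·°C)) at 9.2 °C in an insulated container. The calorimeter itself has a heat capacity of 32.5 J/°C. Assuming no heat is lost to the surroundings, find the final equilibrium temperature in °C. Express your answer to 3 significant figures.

Heat lost by silver = heat gained by acetone + calorimeter.
(293.7)(0.236)(138.0 − T) = [(143.2)(2.21) + 32.5](T − 9.2)
69.3132 (138.0 − T) = 348.972 (T − 9.2)
9565.2 − 69.3132 T = 348.972 T − 3210.5
12775.7 = 418.2852 T
T = 30.54 °C

T_f = 30.5 °C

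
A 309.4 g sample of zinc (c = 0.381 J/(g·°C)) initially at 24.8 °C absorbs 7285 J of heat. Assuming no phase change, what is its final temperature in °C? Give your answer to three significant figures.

ΔT = q / (m c) = 7285 / (309.4 × 0.381) = 61.80 °C
T_f = 24.8 + 61.80 = 86.60 °C

T_f = 86.6 °C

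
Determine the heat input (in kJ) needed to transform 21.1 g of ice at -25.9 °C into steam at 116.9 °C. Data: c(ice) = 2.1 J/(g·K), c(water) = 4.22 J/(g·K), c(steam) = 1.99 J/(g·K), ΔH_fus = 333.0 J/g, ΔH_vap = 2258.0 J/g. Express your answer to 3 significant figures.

q = 65.4 kJ

q1 (heat ice -25.9→0.0 °C): 21.1 × 2.1 × 25.9 = 1148 J
q2 (melt at 0 °C): 21.1 × 333.0 = 7026 J
q3 (heat water 0.0→100.0 °C): 21.1 × 4.22 × 100.0 = 8904 J
q4 (vaporize at 100 °C): 21.1 × 2258.0 = 47644 J
q5 (heat steam 100.0→116.9 °C): 21.1 × 1.99 × 16.9 = 710 J
Total: 1148 + 7026 + 8904 + 47644 + 710 = 65432 J = 65.4 kJ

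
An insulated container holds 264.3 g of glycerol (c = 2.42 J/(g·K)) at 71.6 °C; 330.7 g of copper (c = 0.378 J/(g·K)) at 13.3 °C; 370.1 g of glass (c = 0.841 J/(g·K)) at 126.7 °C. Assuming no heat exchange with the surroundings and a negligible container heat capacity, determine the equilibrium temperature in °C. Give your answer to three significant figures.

T_f = 80.8 °C

Σ mᵢcᵢ(T − Tᵢ) = 0  ⇒  T = Σ mᵢcᵢTᵢ / Σ mᵢcᵢ
Σ mᵢcᵢ = 264.3×2.42 + 330.7×0.378 + 370.1×0.841 = 1075.8647
Σ mᵢcᵢTᵢ = 639.606×71.6 + 125.0046×13.3 + 311.2541×126.7 = 86894
T = 86894 / 1075.8647 = 80.77 °C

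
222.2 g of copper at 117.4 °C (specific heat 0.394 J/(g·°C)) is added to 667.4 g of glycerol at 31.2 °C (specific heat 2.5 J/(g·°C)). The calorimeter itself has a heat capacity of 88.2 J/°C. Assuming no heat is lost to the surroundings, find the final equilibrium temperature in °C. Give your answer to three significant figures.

Heat lost by copper = heat gained by glycerol + calorimeter.
(222.2)(0.394)(117.4 − T) = [(667.4)(2.5) + 88.2](T − 31.2)
87.5468 (117.4 − T) = 1756.7 (T − 31.2)
10278 − 87.5468 T = 1756.7 T − 54809
65087 = 1844.2468 T
T = 35.29 °C

T_f = 35.3 °C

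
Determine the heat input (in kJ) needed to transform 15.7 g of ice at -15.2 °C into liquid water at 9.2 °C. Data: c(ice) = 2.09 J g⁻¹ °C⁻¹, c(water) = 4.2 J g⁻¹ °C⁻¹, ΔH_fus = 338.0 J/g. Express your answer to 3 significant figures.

q = 6.41 kJ

q1 (heat ice -15.2→0.0 °C): 15.7 × 2.09 × 15.2 = 499 J
q2 (melt at 0 °C): 15.7 × 338.0 = 5307 J
q3 (heat water 0.0→9.2 °C): 15.7 × 4.2 × 9.2 = 607 J
Total: 499 + 5307 + 607 = 6413 J = 6.41 kJ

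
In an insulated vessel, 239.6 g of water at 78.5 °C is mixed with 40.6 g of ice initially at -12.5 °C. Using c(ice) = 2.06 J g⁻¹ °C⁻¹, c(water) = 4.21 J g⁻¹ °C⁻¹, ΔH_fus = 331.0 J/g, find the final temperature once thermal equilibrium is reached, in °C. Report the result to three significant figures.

T_f = 54.8 °C

Heat to bring ice to 0 °C and melt it: q₁ = 40.6×2.06×12.5 + 40.6×331.0 = 14484 J
Heat the water can supply cooling to 0 °C: 239.6×4.21×78.5 = 79184.2 J > q₁, so all ice melts.
Energy balance: 239.6×4.21×(78.5 − T) = 14484 + 40.6×4.21×(T − 0)
1008.716(78.5 − T) = 14484 + 170.926 T
79184.2 − 14484 = 1179.642 T
T = 64700.2 / 1179.642 = 54.847 °C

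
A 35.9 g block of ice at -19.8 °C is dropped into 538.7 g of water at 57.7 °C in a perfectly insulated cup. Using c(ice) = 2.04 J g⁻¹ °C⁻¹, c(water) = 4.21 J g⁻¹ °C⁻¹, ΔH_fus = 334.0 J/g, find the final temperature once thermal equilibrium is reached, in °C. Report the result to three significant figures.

Heat to bring ice to 0 °C and melt it: q₁ = 35.9×2.04×19.8 + 35.9×334.0 = 13441 J
Heat the water can supply cooling to 0 °C: 538.7×4.21×57.7 = 130859 J > q₁, so all ice melts.
Energy balance: 538.7×4.21×(57.7 − T) = 13441 + 35.9×4.21×(T − 0)
2267.927(57.7 − T) = 13441 + 151.139 T
130859 − 13441 = 2419.066 T
T = 117418 / 2419.066 = 48.54 °C

T_f = 48.5 °C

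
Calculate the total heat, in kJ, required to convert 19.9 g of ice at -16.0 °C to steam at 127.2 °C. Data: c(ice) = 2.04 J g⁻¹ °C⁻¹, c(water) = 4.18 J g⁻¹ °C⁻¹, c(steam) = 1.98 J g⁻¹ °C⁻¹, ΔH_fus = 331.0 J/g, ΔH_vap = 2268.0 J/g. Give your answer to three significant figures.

q = 61.8 kJ

q1 (heat ice -16.0→0.0 °C): 19.9 × 2.04 × 16.0 = 650 J
q2 (melt at 0 °C): 19.9 × 331.0 = 6587 J
q3 (heat water 0.0→100.0 °C): 19.9 × 4.18 × 100.0 = 8318 J
q4 (vaporize at 100 °C): 19.9 × 2268.0 = 45133 J
q5 (heat steam 100.0→127.2 °C): 19.9 × 1.98 × 27.2 = 1072 J
Total: 650 + 6587 + 8318 + 45133 + 1072 = 61760 J = 61.8 kJ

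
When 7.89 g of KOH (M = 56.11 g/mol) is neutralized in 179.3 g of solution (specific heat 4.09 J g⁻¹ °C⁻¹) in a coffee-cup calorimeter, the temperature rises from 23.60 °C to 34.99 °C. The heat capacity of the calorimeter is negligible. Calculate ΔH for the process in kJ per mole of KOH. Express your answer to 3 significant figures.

ΔH = -59.4 kJ/mol

|ΔT| = |34.99 − 23.60| = 11.39 °C
|q_surr| = (179.3 × 4.09) × 11.39 = 733.337 × 11.39 = 8353 J
n(KOH) = 7.89 / 56.11 = 0.1406 mol
Temperature rose, so q_rxn = −|q_surr| = -8.353 kJ
ΔH = q_rxn / n = -59.41 kJ/mol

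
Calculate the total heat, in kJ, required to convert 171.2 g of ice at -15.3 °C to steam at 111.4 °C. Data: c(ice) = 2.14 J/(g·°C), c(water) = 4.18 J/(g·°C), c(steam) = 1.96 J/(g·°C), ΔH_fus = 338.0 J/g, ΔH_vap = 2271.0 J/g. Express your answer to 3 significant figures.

q1 (heat ice -15.3→0.0 °C): 171.2 × 2.14 × 15.3 = 5605 J
q2 (melt at 0 °C): 171.2 × 338.0 = 57866 J
q3 (heat water 0.0→100.0 °C): 171.2 × 4.18 × 100.0 = 71562 J
q4 (vaporize at 100 °C): 171.2 × 2271.0 = 388795 J
q5 (heat steam 100.0→111.4 °C): 171.2 × 1.96 × 11.4 = 3825 J
Total: 5605 + 57866 + 71562 + 388795 + 3825 = 527653 J = 528 kJ

q = 528 kJ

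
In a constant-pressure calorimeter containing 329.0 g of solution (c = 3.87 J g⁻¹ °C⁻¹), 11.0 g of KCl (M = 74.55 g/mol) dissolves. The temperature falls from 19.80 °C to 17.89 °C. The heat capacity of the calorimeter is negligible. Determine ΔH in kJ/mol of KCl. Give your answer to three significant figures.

|ΔT| = |17.89 − 19.80| = 1.91 °C
|q_surr| = (329.0 × 3.87) × 1.91 = 1273.23 × 1.91 = 2432 J
n(KCl) = 11.0 / 74.55 = 0.1476 mol
Temperature fell, so q_rxn = +|q_surr| = 2.432 kJ
ΔH = q_rxn / n = 16.48 kJ/mol

ΔH = 16.5 kJ/mol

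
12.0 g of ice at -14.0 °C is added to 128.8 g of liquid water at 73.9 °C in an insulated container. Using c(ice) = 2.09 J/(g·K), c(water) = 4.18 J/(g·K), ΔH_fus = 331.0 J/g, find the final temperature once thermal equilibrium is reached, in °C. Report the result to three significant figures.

T_f = 60.3 °C

Heat to bring ice to 0 °C and melt it: q₁ = 12.0×2.09×14.0 + 12.0×331.0 = 4323.1 J
Heat the water can supply cooling to 0 °C: 128.8×4.18×73.9 = 39786.6 J > q₁, so all ice melts.
Energy balance: 128.8×4.18×(73.9 − T) = 4323.1 + 12.0×4.18×(T − 0)
538.384(73.9 − T) = 4323.1 + 50.16 T
39786.6 − 4323.1 = 588.544 T
T = 35463.5 / 588.544 = 60.26 °C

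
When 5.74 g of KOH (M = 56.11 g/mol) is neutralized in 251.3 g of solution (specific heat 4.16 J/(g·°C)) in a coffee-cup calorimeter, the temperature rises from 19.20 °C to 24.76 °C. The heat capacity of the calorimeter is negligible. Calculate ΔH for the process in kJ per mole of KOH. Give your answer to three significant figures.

ΔH = -56.8 kJ/mol

|ΔT| = |24.76 − 19.20| = 5.56 °C
|q_surr| = (251.3 × 4.16) × 5.56 = 1045.408 × 5.56 = 5812 J
n(KOH) = 5.74 / 56.11 = 0.1023 mol
Temperature rose, so q_rxn = −|q_surr| = -5.812 kJ
ΔH = q_rxn / n = -56.81 kJ/mol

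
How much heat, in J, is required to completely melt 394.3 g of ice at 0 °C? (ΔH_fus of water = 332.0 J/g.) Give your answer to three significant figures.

q = m × ΔH_fus = 394.3 × 332.0 = 130900 J

q = 131000 J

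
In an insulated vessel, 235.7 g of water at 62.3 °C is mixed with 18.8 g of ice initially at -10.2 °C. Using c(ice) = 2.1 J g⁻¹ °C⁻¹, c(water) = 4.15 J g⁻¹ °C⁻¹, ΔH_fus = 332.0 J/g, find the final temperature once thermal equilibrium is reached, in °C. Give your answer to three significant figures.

Heat to bring ice to 0 °C and melt it: q₁ = 18.8×2.1×10.2 + 18.8×332.0 = 6644.3 J
Heat the water can supply cooling to 0 °C: 235.7×4.15×62.3 = 60939.1 J > q₁, so all ice melts.
Energy balance: 235.7×4.15×(62.3 − T) = 6644.3 + 18.8×4.15×(T − 0)
978.155(62.3 − T) = 6644.3 + 78.02 T
60939.1 − 6644.3 = 1056.175 T
T = 54294.8 / 1056.175 = 51.41 °C

T_f = 51.4 °C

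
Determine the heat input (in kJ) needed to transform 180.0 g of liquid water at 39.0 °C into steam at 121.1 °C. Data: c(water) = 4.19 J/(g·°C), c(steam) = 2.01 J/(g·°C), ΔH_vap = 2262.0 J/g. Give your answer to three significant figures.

q = 461 kJ

q1 (heat water 39.0→100.0 °C): 180.0 × 4.19 × 61.0 = 46006 J
q2 (vaporize at 100 °C): 180.0 × 2262.0 = 407160 J
q3 (heat steam 100.0→121.1 °C): 180.0 × 2.01 × 21.1 = 7634 J
Total: 46006 + 407160 + 7634 = 460800 J = 461 kJ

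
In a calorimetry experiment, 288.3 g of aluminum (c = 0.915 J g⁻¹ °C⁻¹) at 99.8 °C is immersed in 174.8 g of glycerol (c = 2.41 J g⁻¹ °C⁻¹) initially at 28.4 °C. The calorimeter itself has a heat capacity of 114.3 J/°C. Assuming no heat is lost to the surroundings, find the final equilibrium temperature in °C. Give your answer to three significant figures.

Heat lost by aluminum = heat gained by glycerol + calorimeter.
(288.3)(0.915)(99.8 − T) = [(174.8)(2.41) + 114.3](T − 28.4)
263.7945 (99.8 − T) = 535.568 (T − 28.4)
26327 − 263.7945 T = 535.568 T − 15210
41537 = 799.3625 T
T = 51.96 °C

T_f = 52.0 °C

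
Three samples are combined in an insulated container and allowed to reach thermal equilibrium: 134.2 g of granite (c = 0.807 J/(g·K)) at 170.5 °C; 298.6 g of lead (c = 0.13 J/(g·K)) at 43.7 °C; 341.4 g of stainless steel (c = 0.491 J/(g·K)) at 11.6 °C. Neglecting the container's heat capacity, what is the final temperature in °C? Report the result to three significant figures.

T_f = 70.2 °C

Σ mᵢcᵢ(T − Tᵢ) = 0  ⇒  T = Σ mᵢcᵢTᵢ / Σ mᵢcᵢ
Σ mᵢcᵢ = 134.2×0.807 + 298.6×0.13 + 341.4×0.491 = 314.7448
Σ mᵢcᵢTᵢ = 108.2994×170.5 + 38.818×43.7 + 167.6274×11.6 = 22106
T = 22106 / 314.7448 = 70.23 °C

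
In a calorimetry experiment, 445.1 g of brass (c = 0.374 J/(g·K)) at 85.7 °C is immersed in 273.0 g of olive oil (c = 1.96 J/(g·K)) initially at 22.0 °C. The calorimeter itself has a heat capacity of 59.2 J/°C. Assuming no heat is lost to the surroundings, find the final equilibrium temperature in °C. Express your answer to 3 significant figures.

Heat lost by brass = heat gained by olive oil + calorimeter.
(445.1)(0.374)(85.7 − T) = [(273.0)(1.96) + 59.2](T − 22.0)
166.4674 (85.7 − T) = 594.28 (T − 22.0)
14266 − 166.4674 T = 594.28 T − 13074
27340 = 760.7474 T
T = 35.94 °C

T_f = 35.9 °C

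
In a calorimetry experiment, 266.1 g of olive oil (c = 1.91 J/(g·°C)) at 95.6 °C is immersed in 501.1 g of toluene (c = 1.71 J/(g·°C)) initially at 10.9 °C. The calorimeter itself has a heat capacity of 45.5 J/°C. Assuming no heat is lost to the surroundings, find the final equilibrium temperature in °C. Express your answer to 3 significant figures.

T_f = 41.4 °C

Heat lost by olive oil = heat gained by toluene + calorimeter.
(266.1)(1.91)(95.6 − T) = [(501.1)(1.71) + 45.5](T − 10.9)
508.251 (95.6 − T) = 902.381 (T − 10.9)
48589 − 508.251 T = 902.381 T − 9836.0
58425.0 = 1410.632 T
T = 41.42 °C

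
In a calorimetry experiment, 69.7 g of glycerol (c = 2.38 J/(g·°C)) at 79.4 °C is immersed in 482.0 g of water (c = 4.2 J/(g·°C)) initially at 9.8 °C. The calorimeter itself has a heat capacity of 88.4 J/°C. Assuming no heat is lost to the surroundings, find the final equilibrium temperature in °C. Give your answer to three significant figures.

T_f = 14.9 °C

Heat lost by glycerol = heat gained by water + calorimeter.
(69.7)(2.38)(79.4 − T) = [(482.0)(4.2) + 88.4](T − 9.8)
165.886 (79.4 − T) = 2112.8 (T − 9.8)
13171 − 165.886 T = 2112.8 T − 20705
33876 = 2278.686 T
T = 14.87 °C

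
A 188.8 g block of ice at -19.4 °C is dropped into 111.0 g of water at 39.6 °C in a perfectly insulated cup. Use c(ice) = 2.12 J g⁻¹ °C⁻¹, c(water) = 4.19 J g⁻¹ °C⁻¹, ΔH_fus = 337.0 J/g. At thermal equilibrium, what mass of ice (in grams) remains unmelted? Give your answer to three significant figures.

Heat to warm all ice to 0 °C: 188.8×2.12×19.4 = 7765.0 J
Heat released by water cooling to 0 °C: 111.0×4.19×39.6 = 18418 J
18418 J < 7765.0 + 188.8×337.0 = 71390.6 J, so not all ice melts; final T = 0 °C.
Heat left for melting: 18418 − 7765.0 = 10653.0 J
Mass melted = 10653.0 / 337.0 = 31.61 g
Ice remaining = 188.8 − 31.61 = 157.19 g

m_ice remaining = 157 g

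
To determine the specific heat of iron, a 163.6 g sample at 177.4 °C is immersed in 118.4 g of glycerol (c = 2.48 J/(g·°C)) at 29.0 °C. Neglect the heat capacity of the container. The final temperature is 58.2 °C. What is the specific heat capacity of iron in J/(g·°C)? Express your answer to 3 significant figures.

q_gained = (118.4 × 2.48) × (58.2 − 29.0) = 8574 J
q_lost = 163.6 × c × (177.4 − 58.2) = 19501.12 c
Set equal: c = 8574 / 19501.12 = 0.440 J/(g·°C)

c = 0.440 J/(g·°C)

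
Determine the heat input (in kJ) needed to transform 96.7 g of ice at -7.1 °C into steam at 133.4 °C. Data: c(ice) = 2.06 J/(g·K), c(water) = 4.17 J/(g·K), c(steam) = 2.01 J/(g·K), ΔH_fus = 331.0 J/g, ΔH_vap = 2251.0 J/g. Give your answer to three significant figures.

q = 298 kJ

q1 (heat ice -7.1→0.0 °C): 96.7 × 2.06 × 7.1 = 1414 J
q2 (melt at 0 °C): 96.7 × 331.0 = 32008 J
q3 (heat water 0.0→100.0 °C): 96.7 × 4.17 × 100.0 = 40324 J
q4 (vaporize at 100 °C): 96.7 × 2251.0 = 217672 J
q5 (heat steam 100.0→133.4 °C): 96.7 × 2.01 × 33.4 = 6492 J
Total: 1414 + 32008 + 40324 + 217672 + 6492 = 297910 J = 298 kJ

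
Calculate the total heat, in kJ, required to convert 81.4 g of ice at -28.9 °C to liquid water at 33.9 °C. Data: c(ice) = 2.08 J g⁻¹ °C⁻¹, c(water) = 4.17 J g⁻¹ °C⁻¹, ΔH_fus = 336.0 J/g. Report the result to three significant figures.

q = 43.8 kJ

q1 (heat ice -28.9→0.0 °C): 81.4 × 2.08 × 28.9 = 4893 J
q2 (melt at 0 °C): 81.4 × 336.0 = 27350 J
q3 (heat water 0.0→33.9 °C): 81.4 × 4.17 × 33.9 = 11507 J
Total: 4893 + 27350 + 11507 = 43750 J = 43.8 kJ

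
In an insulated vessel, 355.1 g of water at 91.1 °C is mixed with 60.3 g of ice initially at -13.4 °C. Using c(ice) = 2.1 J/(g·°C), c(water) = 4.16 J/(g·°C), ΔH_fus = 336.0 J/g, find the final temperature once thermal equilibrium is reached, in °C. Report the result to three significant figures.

T_f = 65.2 °C

Heat to bring ice to 0 °C and melt it: q₁ = 60.3×2.1×13.4 + 60.3×336.0 = 21958 J
Heat the water can supply cooling to 0 °C: 355.1×4.16×91.1 = 134574 J > q₁, so all ice melts.
Energy balance: 355.1×4.16×(91.1 − T) = 21958 + 60.3×4.16×(T − 0)
1477.216(91.1 − T) = 21958 + 250.848 T
134574 − 21958 = 1728.064 T
T = 112616 / 1728.064 = 65.17 °C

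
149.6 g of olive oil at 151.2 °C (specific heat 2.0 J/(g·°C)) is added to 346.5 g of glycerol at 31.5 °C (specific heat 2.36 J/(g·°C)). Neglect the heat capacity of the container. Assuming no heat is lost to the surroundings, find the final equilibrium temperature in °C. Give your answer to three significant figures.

T_f = 63.6 °C

Heat lost by olive oil = heat gained by glycerol.
(149.6)(2.0)(151.2 − T) = (346.5)(2.36)(T − 31.5)
299.2 (151.2 − T) = 817.74 (T − 31.5)
45239 − 299.2 T = 817.74 T − 25759
70998 = 1116.94 T
T = 63.56 °C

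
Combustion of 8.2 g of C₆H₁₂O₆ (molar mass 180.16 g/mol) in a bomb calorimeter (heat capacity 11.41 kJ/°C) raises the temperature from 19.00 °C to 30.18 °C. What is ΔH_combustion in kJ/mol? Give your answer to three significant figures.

ΔT = 30.18 − 19.00 = 11.18 °C
q_cal = C_cal × ΔT = 11.41 × 11.18 = 127.5638 kJ
n = 8.2 / 180.16 = 0.04552 mol
q_rxn = −q_cal = -127.5638 kJ
ΔH = -127.5638 / 0.04552 = -2802 kJ/mol

ΔH = -2800 kJ/mol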